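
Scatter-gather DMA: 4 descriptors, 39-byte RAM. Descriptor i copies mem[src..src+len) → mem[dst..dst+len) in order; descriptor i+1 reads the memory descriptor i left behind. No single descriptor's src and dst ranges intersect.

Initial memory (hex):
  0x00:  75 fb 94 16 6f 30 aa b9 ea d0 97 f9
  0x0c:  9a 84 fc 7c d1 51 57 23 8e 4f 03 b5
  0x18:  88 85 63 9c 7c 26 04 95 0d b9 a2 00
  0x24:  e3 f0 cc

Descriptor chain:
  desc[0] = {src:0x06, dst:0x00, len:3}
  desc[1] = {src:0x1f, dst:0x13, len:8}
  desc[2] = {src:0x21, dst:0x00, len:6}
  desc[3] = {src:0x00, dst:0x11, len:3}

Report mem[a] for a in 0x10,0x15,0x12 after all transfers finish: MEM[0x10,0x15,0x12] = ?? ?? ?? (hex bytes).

#0 dst[0x00+3] := {0xaa,0xb9,0xea}
#1 dst[0x13+8] := {0x95,0x0d,0xb9,0xa2,0x00,0xe3,0xf0,0xcc}
#2 dst[0x00+6] := {0xb9,0xa2,0x00,0xe3,0xf0,0xcc}
#3 dst[0x11+3] := {0xb9,0xa2,0x00}
query mem[0x10]=0xd1, mem[0x15]=0xb9, mem[0x12]=0xa2

MEM[0x10,0x15,0x12] = d1 b9 a2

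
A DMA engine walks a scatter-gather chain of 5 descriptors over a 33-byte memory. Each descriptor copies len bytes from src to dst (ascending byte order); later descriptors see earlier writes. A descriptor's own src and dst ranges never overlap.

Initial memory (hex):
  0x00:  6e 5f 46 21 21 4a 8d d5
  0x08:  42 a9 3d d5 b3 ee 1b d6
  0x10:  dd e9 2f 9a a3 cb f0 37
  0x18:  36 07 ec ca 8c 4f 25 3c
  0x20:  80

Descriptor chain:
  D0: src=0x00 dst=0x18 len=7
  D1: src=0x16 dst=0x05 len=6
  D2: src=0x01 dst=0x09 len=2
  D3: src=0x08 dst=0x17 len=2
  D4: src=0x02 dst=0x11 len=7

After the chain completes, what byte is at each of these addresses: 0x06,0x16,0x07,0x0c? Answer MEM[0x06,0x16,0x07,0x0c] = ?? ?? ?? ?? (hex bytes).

[0] 0x00->0x18 len=7 : 6e 5f 46 21 21 4a 8d
[1] 0x16->0x05 len=6 : f0 37 6e 5f 46 21
[2] 0x01->0x09 len=2 : 5f 46
[3] 0x08->0x17 len=2 : 5f 5f
[4] 0x02->0x11 len=7 : 46 21 21 f0 37 6e 5f
query mem[0x06]=0x37, mem[0x16]=0x6e, mem[0x07]=0x6e, mem[0x0c]=0xb3

MEM[0x06,0x16,0x07,0x0c] = 37 6e 6e b3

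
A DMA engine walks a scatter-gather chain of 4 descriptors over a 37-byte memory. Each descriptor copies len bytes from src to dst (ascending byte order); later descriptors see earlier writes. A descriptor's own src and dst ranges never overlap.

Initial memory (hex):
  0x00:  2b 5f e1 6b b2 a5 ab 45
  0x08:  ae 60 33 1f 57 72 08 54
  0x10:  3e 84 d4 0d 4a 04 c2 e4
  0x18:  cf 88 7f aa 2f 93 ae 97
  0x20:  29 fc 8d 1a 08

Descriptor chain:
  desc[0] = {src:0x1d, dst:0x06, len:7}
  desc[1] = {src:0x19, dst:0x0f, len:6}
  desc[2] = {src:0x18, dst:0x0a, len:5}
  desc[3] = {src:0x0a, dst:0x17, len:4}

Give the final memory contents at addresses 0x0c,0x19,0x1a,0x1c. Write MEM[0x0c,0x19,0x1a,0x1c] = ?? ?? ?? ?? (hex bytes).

[0] 0x1d->0x06 len=7 : 93 ae 97 29 fc 8d 1a
[1] 0x19->0x0f len=6 : 88 7f aa 2f 93 ae
[2] 0x18->0x0a len=5 : cf 88 7f aa 2f
[3] 0x0a->0x17 len=4 : cf 88 7f aa
query mem[0x0c]=0x7f, mem[0x19]=0x7f, mem[0x1a]=0xaa, mem[0x1c]=0x2f

MEM[0x0c,0x19,0x1a,0x1c] = 7f 7f aa 2f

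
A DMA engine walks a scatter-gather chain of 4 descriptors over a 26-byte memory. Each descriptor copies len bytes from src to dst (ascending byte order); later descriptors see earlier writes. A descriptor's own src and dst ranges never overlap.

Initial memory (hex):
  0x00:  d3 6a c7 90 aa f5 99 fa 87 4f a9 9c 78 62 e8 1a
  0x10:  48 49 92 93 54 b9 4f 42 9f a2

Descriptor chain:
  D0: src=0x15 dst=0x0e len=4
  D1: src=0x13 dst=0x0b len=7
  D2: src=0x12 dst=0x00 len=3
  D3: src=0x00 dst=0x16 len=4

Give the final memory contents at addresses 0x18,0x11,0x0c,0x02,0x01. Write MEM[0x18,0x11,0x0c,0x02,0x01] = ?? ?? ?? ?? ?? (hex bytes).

MEM[0x18,0x11,0x0c,0x02,0x01] = 54 a2 54 54 93

#0 dst[0x0e+4] := {0xb9,0x4f,0x42,0x9f}
#1 dst[0x0b+7] := {0x93,0x54,0xb9,0x4f,0x42,0x9f,0xa2}
#2 dst[0x00+3] := {0x92,0x93,0x54}
#3 dst[0x16+4] := {0x92,0x93,0x54,0x90}
query mem[0x18]=0x54, mem[0x11]=0xa2, mem[0x0c]=0x54, mem[0x02]=0x54, mem[0x01]=0x93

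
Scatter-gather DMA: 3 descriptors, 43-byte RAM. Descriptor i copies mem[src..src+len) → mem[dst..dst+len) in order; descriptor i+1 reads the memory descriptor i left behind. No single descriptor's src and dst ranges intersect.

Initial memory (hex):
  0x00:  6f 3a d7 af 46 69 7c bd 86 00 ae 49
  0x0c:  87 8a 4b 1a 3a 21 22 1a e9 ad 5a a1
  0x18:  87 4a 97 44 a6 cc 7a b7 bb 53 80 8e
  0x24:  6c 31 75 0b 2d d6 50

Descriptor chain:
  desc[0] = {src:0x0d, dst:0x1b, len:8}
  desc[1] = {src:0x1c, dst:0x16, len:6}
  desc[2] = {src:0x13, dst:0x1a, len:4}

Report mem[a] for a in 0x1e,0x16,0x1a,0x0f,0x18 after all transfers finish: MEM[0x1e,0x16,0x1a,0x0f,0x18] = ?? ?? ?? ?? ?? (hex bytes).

MEM[0x1e,0x16,0x1a,0x0f,0x18] = 3a 4b 1a 1a 3a

#0 dst[0x1b+8] := {0x8a,0x4b,0x1a,0x3a,0x21,0x22,0x1a,0xe9}
#1 dst[0x16+6] := {0x4b,0x1a,0x3a,0x21,0x22,0x1a}
#2 dst[0x1a+4] := {0x1a,0xe9,0xad,0x4b}
query mem[0x1e]=0x3a, mem[0x16]=0x4b, mem[0x1a]=0x1a, mem[0x0f]=0x1a, mem[0x18]=0x3a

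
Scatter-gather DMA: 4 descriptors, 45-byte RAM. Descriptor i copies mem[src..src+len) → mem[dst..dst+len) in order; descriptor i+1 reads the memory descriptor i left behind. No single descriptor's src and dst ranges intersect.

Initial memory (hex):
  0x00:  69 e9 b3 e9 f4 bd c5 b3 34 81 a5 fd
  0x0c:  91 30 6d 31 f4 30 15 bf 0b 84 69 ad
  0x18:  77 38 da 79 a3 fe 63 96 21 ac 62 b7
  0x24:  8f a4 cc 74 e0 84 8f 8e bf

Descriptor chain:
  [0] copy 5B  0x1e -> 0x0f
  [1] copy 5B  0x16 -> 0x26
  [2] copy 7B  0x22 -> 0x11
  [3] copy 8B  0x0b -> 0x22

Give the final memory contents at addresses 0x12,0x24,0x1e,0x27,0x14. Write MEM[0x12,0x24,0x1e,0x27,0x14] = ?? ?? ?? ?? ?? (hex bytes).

MEM[0x12,0x24,0x1e,0x27,0x14] = b7 30 63 96 a4

D0: mem[0x0f..0x13] <- [63 96 21 ac 62]
D1: mem[0x26..0x2a] <- [69 ad 77 38 da]
D2: mem[0x11..0x17] <- [62 b7 8f a4 69 ad 77]
D3: mem[0x22..0x29] <- [fd 91 30 6d 63 96 62 b7]
query mem[0x12]=0xb7, mem[0x24]=0x30, mem[0x1e]=0x63, mem[0x27]=0x96, mem[0x14]=0xa4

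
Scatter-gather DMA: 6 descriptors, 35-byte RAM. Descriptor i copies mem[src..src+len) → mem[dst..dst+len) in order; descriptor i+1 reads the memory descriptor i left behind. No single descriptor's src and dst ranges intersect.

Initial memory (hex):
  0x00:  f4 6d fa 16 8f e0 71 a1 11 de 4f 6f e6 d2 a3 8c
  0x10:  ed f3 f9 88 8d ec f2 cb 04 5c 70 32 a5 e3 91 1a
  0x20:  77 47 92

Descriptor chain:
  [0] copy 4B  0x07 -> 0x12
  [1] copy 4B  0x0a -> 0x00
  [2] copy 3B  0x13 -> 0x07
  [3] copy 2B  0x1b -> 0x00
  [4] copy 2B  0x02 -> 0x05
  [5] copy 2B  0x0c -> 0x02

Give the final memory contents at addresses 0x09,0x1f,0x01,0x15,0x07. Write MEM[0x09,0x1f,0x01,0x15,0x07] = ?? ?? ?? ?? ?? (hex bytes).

[0] 0x07->0x12 len=4 : a1 11 de 4f
[1] 0x0a->0x00 len=4 : 4f 6f e6 d2
[2] 0x13->0x07 len=3 : 11 de 4f
[3] 0x1b->0x00 len=2 : 32 a5
[4] 0x02->0x05 len=2 : e6 d2
[5] 0x0c->0x02 len=2 : e6 d2
query mem[0x09]=0x4f, mem[0x1f]=0x1a, mem[0x01]=0xa5, mem[0x15]=0x4f, mem[0x07]=0x11

MEM[0x09,0x1f,0x01,0x15,0x07] = 4f 1a a5 4f 11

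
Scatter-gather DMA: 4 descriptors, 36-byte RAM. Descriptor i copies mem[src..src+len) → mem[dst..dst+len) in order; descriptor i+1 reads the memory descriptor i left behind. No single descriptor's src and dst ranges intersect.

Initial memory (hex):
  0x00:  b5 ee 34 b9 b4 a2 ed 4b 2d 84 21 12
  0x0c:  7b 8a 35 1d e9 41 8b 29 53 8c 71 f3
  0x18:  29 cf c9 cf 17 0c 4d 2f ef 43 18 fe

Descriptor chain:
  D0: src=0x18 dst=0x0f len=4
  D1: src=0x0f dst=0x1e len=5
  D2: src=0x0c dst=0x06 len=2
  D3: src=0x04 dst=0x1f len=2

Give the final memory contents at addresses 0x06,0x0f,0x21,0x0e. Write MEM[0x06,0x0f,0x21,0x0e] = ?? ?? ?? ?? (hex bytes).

MEM[0x06,0x0f,0x21,0x0e] = 7b 29 cf 35

  after D0: wrote 4B at 0x0f = 29cfc9cf
  after D1: wrote 5B at 0x1e = 29cfc9cf29
  after D2: wrote 2B at 0x06 = 7b8a
  after D3: wrote 2B at 0x1f = b4a2
query mem[0x06]=0x7b, mem[0x0f]=0x29, mem[0x21]=0xcf, mem[0x0e]=0x35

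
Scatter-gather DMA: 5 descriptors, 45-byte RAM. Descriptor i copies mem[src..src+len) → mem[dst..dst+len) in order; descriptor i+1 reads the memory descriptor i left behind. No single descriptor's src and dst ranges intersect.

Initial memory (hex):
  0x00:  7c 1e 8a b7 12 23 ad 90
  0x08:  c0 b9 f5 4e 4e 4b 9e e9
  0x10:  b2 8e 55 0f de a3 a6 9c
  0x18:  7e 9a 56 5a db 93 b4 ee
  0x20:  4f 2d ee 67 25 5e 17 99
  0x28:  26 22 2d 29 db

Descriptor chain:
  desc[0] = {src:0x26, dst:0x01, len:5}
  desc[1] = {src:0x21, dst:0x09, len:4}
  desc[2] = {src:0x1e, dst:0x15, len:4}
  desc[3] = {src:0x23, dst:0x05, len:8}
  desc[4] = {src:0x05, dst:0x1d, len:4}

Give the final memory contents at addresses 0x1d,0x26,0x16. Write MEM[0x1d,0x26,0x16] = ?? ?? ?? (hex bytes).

#0 dst[0x01+5] := {0x17,0x99,0x26,0x22,0x2d}
#1 dst[0x09+4] := {0x2d,0xee,0x67,0x25}
#2 dst[0x15+4] := {0xb4,0xee,0x4f,0x2d}
#3 dst[0x05+8] := {0x67,0x25,0x5e,0x17,0x99,0x26,0x22,0x2d}
#4 dst[0x1d+4] := {0x67,0x25,0x5e,0x17}
query mem[0x1d]=0x67, mem[0x26]=0x17, mem[0x16]=0xee

MEM[0x1d,0x26,0x16] = 67 17 ee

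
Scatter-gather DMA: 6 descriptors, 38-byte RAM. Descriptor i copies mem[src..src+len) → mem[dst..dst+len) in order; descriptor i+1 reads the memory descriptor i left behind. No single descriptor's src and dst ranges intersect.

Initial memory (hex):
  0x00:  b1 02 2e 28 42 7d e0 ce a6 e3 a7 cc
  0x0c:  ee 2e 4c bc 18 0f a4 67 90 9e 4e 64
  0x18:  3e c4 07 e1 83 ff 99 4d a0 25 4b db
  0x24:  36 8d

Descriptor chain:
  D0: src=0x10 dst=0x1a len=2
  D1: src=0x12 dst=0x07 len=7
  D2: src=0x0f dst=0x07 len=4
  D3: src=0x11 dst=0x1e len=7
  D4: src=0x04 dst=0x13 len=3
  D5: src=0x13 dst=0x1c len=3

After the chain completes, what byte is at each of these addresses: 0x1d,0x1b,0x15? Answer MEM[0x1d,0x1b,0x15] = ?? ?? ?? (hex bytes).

D0: mem[0x1a..0x1b] <- [18 0f]
D1: mem[0x07..0x0d] <- [a4 67 90 9e 4e 64 3e]
D2: mem[0x07..0x0a] <- [bc 18 0f a4]
D3: mem[0x1e..0x24] <- [0f a4 67 90 9e 4e 64]
D4: mem[0x13..0x15] <- [42 7d e0]
D5: mem[0x1c..0x1e] <- [42 7d e0]
query mem[0x1d]=0x7d, mem[0x1b]=0x0f, mem[0x15]=0xe0

MEM[0x1d,0x1b,0x15] = 7d 0f e0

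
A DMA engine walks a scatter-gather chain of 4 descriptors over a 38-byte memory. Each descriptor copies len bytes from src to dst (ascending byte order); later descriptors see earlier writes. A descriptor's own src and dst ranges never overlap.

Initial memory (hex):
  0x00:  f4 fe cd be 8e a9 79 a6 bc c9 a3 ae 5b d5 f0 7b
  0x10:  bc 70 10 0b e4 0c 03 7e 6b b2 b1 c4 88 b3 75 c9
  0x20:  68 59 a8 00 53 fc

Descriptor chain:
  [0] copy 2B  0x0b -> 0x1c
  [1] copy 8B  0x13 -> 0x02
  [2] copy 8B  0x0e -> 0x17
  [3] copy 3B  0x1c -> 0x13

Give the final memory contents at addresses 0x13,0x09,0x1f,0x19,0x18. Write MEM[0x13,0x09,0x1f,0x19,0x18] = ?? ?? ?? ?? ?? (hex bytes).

  after D0: wrote 2B at 0x1c = ae5b
  after D1: wrote 8B at 0x02 = 0be40c037e6bb2b1
  after D2: wrote 8B at 0x17 = f07bbc70100be40c
  after D3: wrote 3B at 0x13 = 0be40c
query mem[0x13]=0x0b, mem[0x09]=0xb1, mem[0x1f]=0xc9, mem[0x19]=0xbc, mem[0x18]=0x7b

MEM[0x13,0x09,0x1f,0x19,0x18] = 0b b1 c9 bc 7b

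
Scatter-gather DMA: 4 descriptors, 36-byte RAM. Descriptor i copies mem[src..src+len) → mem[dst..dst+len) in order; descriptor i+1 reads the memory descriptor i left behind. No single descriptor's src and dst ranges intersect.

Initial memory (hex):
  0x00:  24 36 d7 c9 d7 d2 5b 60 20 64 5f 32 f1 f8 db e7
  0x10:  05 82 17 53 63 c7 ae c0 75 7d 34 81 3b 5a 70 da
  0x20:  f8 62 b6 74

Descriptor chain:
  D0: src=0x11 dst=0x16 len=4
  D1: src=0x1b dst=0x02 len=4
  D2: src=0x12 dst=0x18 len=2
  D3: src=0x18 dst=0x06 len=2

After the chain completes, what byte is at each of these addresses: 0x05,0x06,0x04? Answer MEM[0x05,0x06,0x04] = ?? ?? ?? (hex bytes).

D0: mem[0x16..0x19] <- [82 17 53 63]
D1: mem[0x02..0x05] <- [81 3b 5a 70]
D2: mem[0x18..0x19] <- [17 53]
D3: mem[0x06..0x07] <- [17 53]
query mem[0x05]=0x70, mem[0x06]=0x17, mem[0x04]=0x5a

MEM[0x05,0x06,0x04] = 70 17 5a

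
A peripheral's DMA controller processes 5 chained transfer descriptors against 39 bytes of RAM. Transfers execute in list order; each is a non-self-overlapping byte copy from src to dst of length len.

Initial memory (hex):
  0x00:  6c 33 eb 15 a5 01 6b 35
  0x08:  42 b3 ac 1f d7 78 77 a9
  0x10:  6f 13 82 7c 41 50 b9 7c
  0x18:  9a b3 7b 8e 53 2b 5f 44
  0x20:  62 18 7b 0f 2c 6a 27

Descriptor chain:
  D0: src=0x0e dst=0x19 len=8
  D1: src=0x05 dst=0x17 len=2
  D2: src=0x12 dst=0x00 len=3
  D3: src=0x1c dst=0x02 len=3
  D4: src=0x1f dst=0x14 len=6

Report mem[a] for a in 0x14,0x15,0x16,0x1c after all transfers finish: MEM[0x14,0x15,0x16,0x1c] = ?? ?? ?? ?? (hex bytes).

MEM[0x14,0x15,0x16,0x1c] = 41 50 18 13

[0] 0x0e->0x19 len=8 : 77 a9 6f 13 82 7c 41 50
[1] 0x05->0x17 len=2 : 01 6b
[2] 0x12->0x00 len=3 : 82 7c 41
[3] 0x1c->0x02 len=3 : 13 82 7c
[4] 0x1f->0x14 len=6 : 41 50 18 7b 0f 2c
query mem[0x14]=0x41, mem[0x15]=0x50, mem[0x16]=0x18, mem[0x1c]=0x13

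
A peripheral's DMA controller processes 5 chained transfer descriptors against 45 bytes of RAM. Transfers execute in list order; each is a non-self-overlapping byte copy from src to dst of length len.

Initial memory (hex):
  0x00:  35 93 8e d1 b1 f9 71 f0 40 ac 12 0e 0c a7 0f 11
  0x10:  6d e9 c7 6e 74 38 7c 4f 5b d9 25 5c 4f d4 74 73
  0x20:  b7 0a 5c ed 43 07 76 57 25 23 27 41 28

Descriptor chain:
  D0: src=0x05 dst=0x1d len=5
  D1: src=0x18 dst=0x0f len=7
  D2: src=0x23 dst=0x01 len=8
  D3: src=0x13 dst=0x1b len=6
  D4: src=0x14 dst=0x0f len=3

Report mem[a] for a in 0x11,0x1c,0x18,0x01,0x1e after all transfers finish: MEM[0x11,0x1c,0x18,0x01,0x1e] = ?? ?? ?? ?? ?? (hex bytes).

MEM[0x11,0x1c,0x18,0x01,0x1e] = 7c f9 5b ed 7c

[0] 0x05->0x1d len=5 : f9 71 f0 40 ac
[1] 0x18->0x0f len=7 : 5b d9 25 5c 4f f9 71
[2] 0x23->0x01 len=8 : ed 43 07 76 57 25 23 27
[3] 0x13->0x1b len=6 : 4f f9 71 7c 4f 5b
[4] 0x14->0x0f len=3 : f9 71 7c
query mem[0x11]=0x7c, mem[0x1c]=0xf9, mem[0x18]=0x5b, mem[0x01]=0xed, mem[0x1e]=0x7c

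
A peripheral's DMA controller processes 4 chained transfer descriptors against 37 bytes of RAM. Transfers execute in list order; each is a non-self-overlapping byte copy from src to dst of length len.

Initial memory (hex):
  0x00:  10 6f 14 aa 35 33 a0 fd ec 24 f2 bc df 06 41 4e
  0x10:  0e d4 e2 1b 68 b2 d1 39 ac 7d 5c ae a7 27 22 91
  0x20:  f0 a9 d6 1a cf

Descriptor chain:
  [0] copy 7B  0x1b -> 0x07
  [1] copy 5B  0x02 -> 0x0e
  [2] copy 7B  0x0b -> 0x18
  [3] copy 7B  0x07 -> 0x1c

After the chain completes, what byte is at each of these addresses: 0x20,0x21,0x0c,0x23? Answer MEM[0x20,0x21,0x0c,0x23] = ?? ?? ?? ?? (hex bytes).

D0: mem[0x07..0x0d] <- [ae a7 27 22 91 f0 a9]
D1: mem[0x0e..0x12] <- [14 aa 35 33 a0]
D2: mem[0x18..0x1e] <- [91 f0 a9 14 aa 35 33]
D3: mem[0x1c..0x22] <- [ae a7 27 22 91 f0 a9]
query mem[0x20]=0x91, mem[0x21]=0xf0, mem[0x0c]=0xf0, mem[0x23]=0x1a

MEM[0x20,0x21,0x0c,0x23] = 91 f0 f0 1a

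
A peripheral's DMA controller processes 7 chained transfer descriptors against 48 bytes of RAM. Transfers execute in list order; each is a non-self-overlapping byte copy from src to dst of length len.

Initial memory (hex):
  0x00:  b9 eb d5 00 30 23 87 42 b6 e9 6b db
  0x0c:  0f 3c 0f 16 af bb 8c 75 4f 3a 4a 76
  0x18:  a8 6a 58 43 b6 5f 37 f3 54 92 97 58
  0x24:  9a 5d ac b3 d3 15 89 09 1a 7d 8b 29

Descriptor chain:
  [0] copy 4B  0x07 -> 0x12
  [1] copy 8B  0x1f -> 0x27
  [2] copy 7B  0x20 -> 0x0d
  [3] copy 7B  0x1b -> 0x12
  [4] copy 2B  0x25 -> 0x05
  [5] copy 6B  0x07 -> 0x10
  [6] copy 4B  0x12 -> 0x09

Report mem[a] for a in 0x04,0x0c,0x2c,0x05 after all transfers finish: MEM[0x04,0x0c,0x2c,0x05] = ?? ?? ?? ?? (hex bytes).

  after D0: wrote 4B at 0x12 = 42b6e96b
  after D1: wrote 8B at 0x27 = f3549297589a5dac
  after D2: wrote 7B at 0x0d = 549297589a5dac
  after D3: wrote 7B at 0x12 = 43b65f37f35492
  after D4: wrote 2B at 0x05 = 5dac
  after D5: wrote 6B at 0x10 = 42b6e96bdb0f
  after D6: wrote 4B at 0x09 = e96bdb0f
query mem[0x04]=0x30, mem[0x0c]=0x0f, mem[0x2c]=0x9a, mem[0x05]=0x5d

MEM[0x04,0x0c,0x2c,0x05] = 30 0f 9a 5d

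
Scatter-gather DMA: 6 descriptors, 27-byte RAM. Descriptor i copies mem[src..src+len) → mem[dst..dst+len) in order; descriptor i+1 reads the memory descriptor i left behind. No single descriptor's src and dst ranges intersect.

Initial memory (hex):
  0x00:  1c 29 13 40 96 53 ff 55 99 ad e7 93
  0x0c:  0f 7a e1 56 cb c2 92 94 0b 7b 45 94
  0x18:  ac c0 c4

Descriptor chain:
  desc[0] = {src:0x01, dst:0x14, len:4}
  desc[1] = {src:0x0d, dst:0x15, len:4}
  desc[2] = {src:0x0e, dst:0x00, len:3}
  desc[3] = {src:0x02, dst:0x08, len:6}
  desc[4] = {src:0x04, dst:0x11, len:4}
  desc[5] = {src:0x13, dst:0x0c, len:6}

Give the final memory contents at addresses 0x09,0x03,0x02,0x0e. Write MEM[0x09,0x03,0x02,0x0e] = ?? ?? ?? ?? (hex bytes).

  after D0: wrote 4B at 0x14 = 29134096
  after D1: wrote 4B at 0x15 = 7ae156cb
  after D2: wrote 3B at 0x00 = e156cb
  after D3: wrote 6B at 0x08 = cb409653ff55
  after D4: wrote 4B at 0x11 = 9653ff55
  after D5: wrote 6B at 0x0c = ff557ae156cb
query mem[0x09]=0x40, mem[0x03]=0x40, mem[0x02]=0xcb, mem[0x0e]=0x7a

MEM[0x09,0x03,0x02,0x0e] = 40 40 cb 7a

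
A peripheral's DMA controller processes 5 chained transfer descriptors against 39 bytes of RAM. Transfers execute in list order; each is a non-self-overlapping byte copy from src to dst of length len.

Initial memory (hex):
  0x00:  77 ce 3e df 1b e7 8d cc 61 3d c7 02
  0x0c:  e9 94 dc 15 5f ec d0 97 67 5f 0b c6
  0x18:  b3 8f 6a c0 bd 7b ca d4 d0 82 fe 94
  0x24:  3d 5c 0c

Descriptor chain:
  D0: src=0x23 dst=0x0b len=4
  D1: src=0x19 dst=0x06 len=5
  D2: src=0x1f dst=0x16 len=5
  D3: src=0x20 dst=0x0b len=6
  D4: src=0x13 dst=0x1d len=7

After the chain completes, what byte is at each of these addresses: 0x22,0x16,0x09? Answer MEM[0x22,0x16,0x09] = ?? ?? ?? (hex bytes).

D0: mem[0x0b..0x0e] <- [94 3d 5c 0c]
D1: mem[0x06..0x0a] <- [8f 6a c0 bd 7b]
D2: mem[0x16..0x1a] <- [d4 d0 82 fe 94]
D3: mem[0x0b..0x10] <- [d0 82 fe 94 3d 5c]
D4: mem[0x1d..0x23] <- [97 67 5f d4 d0 82 fe]
query mem[0x22]=0x82, mem[0x16]=0xd4, mem[0x09]=0xbd

MEM[0x22,0x16,0x09] = 82 d4 bd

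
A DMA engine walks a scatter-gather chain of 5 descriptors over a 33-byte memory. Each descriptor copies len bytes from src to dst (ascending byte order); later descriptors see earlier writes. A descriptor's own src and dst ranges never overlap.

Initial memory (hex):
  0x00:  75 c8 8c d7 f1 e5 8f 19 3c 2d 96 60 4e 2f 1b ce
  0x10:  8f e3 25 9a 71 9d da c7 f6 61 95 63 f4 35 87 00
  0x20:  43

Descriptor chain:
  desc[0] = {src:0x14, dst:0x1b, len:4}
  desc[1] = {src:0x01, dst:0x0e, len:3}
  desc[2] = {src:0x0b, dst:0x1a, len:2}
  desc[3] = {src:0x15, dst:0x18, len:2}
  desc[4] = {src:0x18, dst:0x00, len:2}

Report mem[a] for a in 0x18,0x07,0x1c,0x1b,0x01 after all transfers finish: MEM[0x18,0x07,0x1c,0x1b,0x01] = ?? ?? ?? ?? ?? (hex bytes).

[0] 0x14->0x1b len=4 : 71 9d da c7
[1] 0x01->0x0e len=3 : c8 8c d7
[2] 0x0b->0x1a len=2 : 60 4e
[3] 0x15->0x18 len=2 : 9d da
[4] 0x18->0x00 len=2 : 9d da
query mem[0x18]=0x9d, mem[0x07]=0x19, mem[0x1c]=0x9d, mem[0x1b]=0x4e, mem[0x01]=0xda

MEM[0x18,0x07,0x1c,0x1b,0x01] = 9d 19 9d 4e da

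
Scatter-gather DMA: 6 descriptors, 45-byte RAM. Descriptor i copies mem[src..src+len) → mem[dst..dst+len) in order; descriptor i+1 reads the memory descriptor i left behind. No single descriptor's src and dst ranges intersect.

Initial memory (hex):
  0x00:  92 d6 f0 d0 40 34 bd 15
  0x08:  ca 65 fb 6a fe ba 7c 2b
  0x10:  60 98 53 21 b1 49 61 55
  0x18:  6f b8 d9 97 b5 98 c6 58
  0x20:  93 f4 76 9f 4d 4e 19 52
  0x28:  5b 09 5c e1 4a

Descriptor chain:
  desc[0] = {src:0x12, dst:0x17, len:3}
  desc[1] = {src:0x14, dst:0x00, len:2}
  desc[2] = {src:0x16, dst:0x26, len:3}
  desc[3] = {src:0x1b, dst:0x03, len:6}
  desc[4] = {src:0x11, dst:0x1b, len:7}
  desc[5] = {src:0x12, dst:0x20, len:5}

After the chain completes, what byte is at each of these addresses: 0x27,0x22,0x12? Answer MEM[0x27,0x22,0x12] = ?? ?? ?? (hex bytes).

MEM[0x27,0x22,0x12] = 53 b1 53

#0 dst[0x17+3] := {0x53,0x21,0xb1}
#1 dst[0x00+2] := {0xb1,0x49}
#2 dst[0x26+3] := {0x61,0x53,0x21}
#3 dst[0x03+6] := {0x97,0xb5,0x98,0xc6,0x58,0x93}
#4 dst[0x1b+7] := {0x98,0x53,0x21,0xb1,0x49,0x61,0x53}
#5 dst[0x20+5] := {0x53,0x21,0xb1,0x49,0x61}
query mem[0x27]=0x53, mem[0x22]=0xb1, mem[0x12]=0x53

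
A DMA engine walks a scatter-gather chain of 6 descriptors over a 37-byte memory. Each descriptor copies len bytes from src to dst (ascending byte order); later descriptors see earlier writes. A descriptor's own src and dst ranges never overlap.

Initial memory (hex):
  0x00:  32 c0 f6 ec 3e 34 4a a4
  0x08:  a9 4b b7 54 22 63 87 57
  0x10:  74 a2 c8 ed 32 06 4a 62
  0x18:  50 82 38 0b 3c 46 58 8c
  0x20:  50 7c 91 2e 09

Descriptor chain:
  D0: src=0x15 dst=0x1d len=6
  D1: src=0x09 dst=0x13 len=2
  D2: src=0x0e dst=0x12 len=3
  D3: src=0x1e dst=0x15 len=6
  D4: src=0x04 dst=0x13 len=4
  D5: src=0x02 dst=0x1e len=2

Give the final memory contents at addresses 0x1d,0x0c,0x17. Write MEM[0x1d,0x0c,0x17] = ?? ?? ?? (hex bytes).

MEM[0x1d,0x0c,0x17] = 06 22 50

[0] 0x15->0x1d len=6 : 06 4a 62 50 82 38
[1] 0x09->0x13 len=2 : 4b b7
[2] 0x0e->0x12 len=3 : 87 57 74
[3] 0x1e->0x15 len=6 : 4a 62 50 82 38 2e
[4] 0x04->0x13 len=4 : 3e 34 4a a4
[5] 0x02->0x1e len=2 : f6 ec
query mem[0x1d]=0x06, mem[0x0c]=0x22, mem[0x17]=0x50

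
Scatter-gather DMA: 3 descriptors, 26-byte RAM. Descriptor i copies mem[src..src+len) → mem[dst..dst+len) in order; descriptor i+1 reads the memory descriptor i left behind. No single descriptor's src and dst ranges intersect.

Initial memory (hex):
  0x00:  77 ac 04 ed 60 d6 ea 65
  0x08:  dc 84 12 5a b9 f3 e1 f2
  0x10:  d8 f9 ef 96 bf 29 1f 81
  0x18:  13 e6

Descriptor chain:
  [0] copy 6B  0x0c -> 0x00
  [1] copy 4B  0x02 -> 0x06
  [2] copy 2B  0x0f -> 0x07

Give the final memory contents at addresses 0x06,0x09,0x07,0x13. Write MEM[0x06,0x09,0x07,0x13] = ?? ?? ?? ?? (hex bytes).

  after D0: wrote 6B at 0x00 = b9f3e1f2d8f9
  after D1: wrote 4B at 0x06 = e1f2d8f9
  after D2: wrote 2B at 0x07 = f2d8
query mem[0x06]=0xe1, mem[0x09]=0xf9, mem[0x07]=0xf2, mem[0x13]=0x96

MEM[0x06,0x09,0x07,0x13] = e1 f9 f2 96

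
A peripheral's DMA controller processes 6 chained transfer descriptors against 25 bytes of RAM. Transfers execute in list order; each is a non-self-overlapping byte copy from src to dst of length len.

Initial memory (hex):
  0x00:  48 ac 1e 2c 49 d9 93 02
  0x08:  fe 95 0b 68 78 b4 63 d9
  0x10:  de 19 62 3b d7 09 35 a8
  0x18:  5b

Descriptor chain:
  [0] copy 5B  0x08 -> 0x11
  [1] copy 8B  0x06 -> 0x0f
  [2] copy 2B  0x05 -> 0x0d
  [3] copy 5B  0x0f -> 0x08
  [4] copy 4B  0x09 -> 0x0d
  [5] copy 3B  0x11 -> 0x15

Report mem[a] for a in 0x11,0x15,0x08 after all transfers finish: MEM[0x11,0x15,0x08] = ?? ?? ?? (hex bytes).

MEM[0x11,0x15,0x08] = fe fe 93

[0] 0x08->0x11 len=5 : fe 95 0b 68 78
[1] 0x06->0x0f len=8 : 93 02 fe 95 0b 68 78 b4
[2] 0x05->0x0d len=2 : d9 93
[3] 0x0f->0x08 len=5 : 93 02 fe 95 0b
[4] 0x09->0x0d len=4 : 02 fe 95 0b
[5] 0x11->0x15 len=3 : fe 95 0b
query mem[0x11]=0xfe, mem[0x15]=0xfe, mem[0x08]=0x93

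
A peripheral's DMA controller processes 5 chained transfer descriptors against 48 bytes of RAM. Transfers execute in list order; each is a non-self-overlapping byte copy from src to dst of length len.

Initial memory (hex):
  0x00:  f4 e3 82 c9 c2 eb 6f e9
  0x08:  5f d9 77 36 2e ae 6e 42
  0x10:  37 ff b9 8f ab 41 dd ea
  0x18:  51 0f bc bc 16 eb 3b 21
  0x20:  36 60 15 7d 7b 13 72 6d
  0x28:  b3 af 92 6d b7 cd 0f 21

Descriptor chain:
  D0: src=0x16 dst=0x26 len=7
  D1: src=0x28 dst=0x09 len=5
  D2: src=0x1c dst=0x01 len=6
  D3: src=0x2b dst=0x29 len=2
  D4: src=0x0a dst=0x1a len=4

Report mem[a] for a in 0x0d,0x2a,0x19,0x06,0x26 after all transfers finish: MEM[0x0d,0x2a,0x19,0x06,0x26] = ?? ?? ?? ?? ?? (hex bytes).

D0: mem[0x26..0x2c] <- [dd ea 51 0f bc bc 16]
D1: mem[0x09..0x0d] <- [51 0f bc bc 16]
D2: mem[0x01..0x06] <- [16 eb 3b 21 36 60]
D3: mem[0x29..0x2a] <- [bc 16]
D4: mem[0x1a..0x1d] <- [0f bc bc 16]
query mem[0x0d]=0x16, mem[0x2a]=0x16, mem[0x19]=0x0f, mem[0x06]=0x60, mem[0x26]=0xdd

MEM[0x0d,0x2a,0x19,0x06,0x26] = 16 16 0f 60 dd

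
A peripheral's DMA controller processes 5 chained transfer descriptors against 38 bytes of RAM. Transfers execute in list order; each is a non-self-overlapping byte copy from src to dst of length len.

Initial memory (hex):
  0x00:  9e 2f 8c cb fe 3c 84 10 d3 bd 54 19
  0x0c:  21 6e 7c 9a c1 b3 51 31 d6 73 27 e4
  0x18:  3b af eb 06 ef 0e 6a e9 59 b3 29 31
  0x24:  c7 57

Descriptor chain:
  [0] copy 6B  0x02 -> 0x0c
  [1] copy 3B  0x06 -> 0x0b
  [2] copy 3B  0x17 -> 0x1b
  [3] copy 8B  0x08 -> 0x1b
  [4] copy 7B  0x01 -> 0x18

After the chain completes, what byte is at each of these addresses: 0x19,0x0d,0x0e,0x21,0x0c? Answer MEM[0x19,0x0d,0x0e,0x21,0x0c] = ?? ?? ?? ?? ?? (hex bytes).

MEM[0x19,0x0d,0x0e,0x21,0x0c] = 8c d3 fe fe 10

  after D0: wrote 6B at 0x0c = 8ccbfe3c8410
  after D1: wrote 3B at 0x0b = 8410d3
  after D2: wrote 3B at 0x1b = e43baf
  after D3: wrote 8B at 0x1b = d3bd548410d3fe3c
  after D4: wrote 7B at 0x18 = 2f8ccbfe3c8410
query mem[0x19]=0x8c, mem[0x0d]=0xd3, mem[0x0e]=0xfe, mem[0x21]=0xfe, mem[0x0c]=0x10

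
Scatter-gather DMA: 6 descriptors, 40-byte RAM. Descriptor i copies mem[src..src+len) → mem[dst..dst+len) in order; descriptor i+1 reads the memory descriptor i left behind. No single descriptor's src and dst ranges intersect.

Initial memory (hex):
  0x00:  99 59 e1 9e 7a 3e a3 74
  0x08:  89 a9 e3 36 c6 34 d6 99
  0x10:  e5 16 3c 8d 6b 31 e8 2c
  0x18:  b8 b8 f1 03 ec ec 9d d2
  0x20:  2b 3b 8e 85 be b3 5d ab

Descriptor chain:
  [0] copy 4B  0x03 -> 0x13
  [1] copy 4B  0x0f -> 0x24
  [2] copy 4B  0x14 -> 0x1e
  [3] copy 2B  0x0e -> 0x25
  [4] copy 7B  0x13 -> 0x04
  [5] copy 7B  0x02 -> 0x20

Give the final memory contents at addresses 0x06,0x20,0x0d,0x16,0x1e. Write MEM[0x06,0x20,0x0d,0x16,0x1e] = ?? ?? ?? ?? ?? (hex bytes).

  after D0: wrote 4B at 0x13 = 9e7a3ea3
  after D1: wrote 4B at 0x24 = 99e5163c
  after D2: wrote 4B at 0x1e = 7a3ea32c
  after D3: wrote 2B at 0x25 = d699
  after D4: wrote 7B at 0x04 = 9e7a3ea32cb8b8
  after D5: wrote 7B at 0x20 = e19e9e7a3ea32c
query mem[0x06]=0x3e, mem[0x20]=0xe1, mem[0x0d]=0x34, mem[0x16]=0xa3, mem[0x1e]=0x7a

MEM[0x06,0x20,0x0d,0x16,0x1e] = 3e e1 34 a3 7a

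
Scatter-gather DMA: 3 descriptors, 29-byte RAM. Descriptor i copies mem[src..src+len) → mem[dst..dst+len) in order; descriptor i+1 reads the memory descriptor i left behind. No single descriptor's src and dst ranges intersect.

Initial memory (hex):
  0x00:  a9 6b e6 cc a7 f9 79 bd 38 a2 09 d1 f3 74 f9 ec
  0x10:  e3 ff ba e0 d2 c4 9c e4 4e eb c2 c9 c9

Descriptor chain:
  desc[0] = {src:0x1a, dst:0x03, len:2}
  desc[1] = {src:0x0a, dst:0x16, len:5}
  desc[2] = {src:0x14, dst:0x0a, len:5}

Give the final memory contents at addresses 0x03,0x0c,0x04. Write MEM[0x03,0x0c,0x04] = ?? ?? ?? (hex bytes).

MEM[0x03,0x0c,0x04] = c2 09 c9

#0 dst[0x03+2] := {0xc2,0xc9}
#1 dst[0x16+5] := {0x09,0xd1,0xf3,0x74,0xf9}
#2 dst[0x0a+5] := {0xd2,0xc4,0x09,0xd1,0xf3}
query mem[0x03]=0xc2, mem[0x0c]=0x09, mem[0x04]=0xc9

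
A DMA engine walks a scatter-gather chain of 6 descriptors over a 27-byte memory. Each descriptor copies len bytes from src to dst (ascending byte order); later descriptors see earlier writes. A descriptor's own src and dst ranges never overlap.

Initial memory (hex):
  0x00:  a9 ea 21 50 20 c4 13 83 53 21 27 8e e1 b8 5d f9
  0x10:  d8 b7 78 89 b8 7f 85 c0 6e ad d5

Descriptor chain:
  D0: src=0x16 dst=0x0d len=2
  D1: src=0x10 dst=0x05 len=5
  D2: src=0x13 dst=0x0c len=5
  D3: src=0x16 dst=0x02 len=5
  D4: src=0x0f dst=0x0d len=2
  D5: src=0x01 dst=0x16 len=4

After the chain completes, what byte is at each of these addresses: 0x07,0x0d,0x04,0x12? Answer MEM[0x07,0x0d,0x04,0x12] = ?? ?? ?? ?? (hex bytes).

D0: mem[0x0d..0x0e] <- [85 c0]
D1: mem[0x05..0x09] <- [d8 b7 78 89 b8]
D2: mem[0x0c..0x10] <- [89 b8 7f 85 c0]
D3: mem[0x02..0x06] <- [85 c0 6e ad d5]
D4: mem[0x0d..0x0e] <- [85 c0]
D5: mem[0x16..0x19] <- [ea 85 c0 6e]
query mem[0x07]=0x78, mem[0x0d]=0x85, mem[0x04]=0x6e, mem[0x12]=0x78

MEM[0x07,0x0d,0x04,0x12] = 78 85 6e 78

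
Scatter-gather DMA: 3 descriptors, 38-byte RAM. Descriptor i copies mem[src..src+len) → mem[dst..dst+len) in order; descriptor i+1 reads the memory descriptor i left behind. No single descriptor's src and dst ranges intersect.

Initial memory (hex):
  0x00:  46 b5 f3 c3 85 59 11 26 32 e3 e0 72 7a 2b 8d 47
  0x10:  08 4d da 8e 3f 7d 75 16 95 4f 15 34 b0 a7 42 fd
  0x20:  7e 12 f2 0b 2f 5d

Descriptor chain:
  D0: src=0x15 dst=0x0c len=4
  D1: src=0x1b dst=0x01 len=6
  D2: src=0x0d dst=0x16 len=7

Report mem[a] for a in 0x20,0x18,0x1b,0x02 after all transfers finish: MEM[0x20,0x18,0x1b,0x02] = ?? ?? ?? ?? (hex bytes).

#0 dst[0x0c+4] := {0x7d,0x75,0x16,0x95}
#1 dst[0x01+6] := {0x34,0xb0,0xa7,0x42,0xfd,0x7e}
#2 dst[0x16+7] := {0x75,0x16,0x95,0x08,0x4d,0xda,0x8e}
query mem[0x20]=0x7e, mem[0x18]=0x95, mem[0x1b]=0xda, mem[0x02]=0xb0

MEM[0x20,0x18,0x1b,0x02] = 7e 95 da b0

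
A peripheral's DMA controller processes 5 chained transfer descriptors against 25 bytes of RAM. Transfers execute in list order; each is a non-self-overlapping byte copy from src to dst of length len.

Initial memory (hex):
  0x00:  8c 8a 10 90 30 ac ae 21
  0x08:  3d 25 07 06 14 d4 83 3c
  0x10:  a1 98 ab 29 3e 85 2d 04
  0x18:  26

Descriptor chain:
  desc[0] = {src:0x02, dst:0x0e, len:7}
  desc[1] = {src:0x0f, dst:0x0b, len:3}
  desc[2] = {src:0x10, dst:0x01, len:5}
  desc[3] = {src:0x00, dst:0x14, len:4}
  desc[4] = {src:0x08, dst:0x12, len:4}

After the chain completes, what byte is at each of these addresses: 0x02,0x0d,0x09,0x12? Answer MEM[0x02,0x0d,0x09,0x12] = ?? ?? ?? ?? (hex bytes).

[0] 0x02->0x0e len=7 : 10 90 30 ac ae 21 3d
[1] 0x0f->0x0b len=3 : 90 30 ac
[2] 0x10->0x01 len=5 : 30 ac ae 21 3d
[3] 0x00->0x14 len=4 : 8c 30 ac ae
[4] 0x08->0x12 len=4 : 3d 25 07 90
query mem[0x02]=0xac, mem[0x0d]=0xac, mem[0x09]=0x25, mem[0x12]=0x3d

MEM[0x02,0x0d,0x09,0x12] = ac ac 25 3d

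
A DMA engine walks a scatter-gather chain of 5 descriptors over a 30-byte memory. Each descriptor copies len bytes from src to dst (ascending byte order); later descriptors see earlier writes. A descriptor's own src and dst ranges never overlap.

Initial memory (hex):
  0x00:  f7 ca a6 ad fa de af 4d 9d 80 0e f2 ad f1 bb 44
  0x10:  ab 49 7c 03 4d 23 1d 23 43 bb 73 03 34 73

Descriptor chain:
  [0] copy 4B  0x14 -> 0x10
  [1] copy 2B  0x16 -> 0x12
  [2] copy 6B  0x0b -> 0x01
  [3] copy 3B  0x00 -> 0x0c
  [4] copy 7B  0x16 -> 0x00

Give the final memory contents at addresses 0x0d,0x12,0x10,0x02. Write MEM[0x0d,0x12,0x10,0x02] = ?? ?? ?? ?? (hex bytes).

[0] 0x14->0x10 len=4 : 4d 23 1d 23
[1] 0x16->0x12 len=2 : 1d 23
[2] 0x0b->0x01 len=6 : f2 ad f1 bb 44 4d
[3] 0x00->0x0c len=3 : f7 f2 ad
[4] 0x16->0x00 len=7 : 1d 23 43 bb 73 03 34
query mem[0x0d]=0xf2, mem[0x12]=0x1d, mem[0x10]=0x4d, mem[0x02]=0x43

MEM[0x0d,0x12,0x10,0x02] = f2 1d 4d 43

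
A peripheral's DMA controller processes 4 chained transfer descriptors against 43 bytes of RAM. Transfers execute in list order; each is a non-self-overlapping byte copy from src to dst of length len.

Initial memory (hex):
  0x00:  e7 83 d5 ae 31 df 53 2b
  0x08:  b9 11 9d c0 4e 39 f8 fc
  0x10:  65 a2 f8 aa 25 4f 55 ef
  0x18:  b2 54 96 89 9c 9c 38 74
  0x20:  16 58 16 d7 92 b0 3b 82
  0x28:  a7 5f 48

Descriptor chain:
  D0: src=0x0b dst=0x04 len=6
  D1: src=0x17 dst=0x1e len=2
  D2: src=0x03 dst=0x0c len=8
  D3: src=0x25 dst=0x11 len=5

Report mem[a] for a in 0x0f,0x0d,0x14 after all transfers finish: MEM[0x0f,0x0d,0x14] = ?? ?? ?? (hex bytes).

[0] 0x0b->0x04 len=6 : c0 4e 39 f8 fc 65
[1] 0x17->0x1e len=2 : ef b2
[2] 0x03->0x0c len=8 : ae c0 4e 39 f8 fc 65 9d
[3] 0x25->0x11 len=5 : b0 3b 82 a7 5f
query mem[0x0f]=0x39, mem[0x0d]=0xc0, mem[0x14]=0xa7

MEM[0x0f,0x0d,0x14] = 39 c0 a7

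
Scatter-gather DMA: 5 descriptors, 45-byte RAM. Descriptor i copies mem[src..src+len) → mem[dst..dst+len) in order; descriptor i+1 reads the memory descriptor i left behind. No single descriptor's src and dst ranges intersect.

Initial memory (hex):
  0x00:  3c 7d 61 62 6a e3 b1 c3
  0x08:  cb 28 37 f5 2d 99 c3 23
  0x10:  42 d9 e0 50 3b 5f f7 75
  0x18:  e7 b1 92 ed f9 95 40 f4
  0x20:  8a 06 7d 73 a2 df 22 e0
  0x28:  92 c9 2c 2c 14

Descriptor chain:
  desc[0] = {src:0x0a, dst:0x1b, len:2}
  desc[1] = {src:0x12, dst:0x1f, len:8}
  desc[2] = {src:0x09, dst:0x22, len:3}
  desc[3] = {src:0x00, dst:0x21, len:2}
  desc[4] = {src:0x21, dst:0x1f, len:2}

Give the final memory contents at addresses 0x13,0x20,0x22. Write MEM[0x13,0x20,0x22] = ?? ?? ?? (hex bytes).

MEM[0x13,0x20,0x22] = 50 7d 7d

[0] 0x0a->0x1b len=2 : 37 f5
[1] 0x12->0x1f len=8 : e0 50 3b 5f f7 75 e7 b1
[2] 0x09->0x22 len=3 : 28 37 f5
[3] 0x00->0x21 len=2 : 3c 7d
[4] 0x21->0x1f len=2 : 3c 7d
query mem[0x13]=0x50, mem[0x20]=0x7d, mem[0x22]=0x7d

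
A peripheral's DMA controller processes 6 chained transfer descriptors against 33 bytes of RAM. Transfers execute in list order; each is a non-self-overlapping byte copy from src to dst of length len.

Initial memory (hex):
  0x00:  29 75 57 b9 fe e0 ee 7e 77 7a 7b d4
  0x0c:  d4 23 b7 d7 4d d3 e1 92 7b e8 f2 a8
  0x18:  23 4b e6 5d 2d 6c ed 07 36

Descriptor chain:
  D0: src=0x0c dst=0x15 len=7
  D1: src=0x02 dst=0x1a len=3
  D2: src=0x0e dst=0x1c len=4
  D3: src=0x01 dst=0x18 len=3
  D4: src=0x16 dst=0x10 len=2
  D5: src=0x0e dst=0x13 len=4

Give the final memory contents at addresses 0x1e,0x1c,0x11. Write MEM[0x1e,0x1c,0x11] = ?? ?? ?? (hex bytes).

MEM[0x1e,0x1c,0x11] = 4d b7 b7

D0: mem[0x15..0x1b] <- [d4 23 b7 d7 4d d3 e1]
D1: mem[0x1a..0x1c] <- [57 b9 fe]
D2: mem[0x1c..0x1f] <- [b7 d7 4d d3]
D3: mem[0x18..0x1a] <- [75 57 b9]
D4: mem[0x10..0x11] <- [23 b7]
D5: mem[0x13..0x16] <- [b7 d7 23 b7]
query mem[0x1e]=0x4d, mem[0x1c]=0xb7, mem[0x11]=0xb7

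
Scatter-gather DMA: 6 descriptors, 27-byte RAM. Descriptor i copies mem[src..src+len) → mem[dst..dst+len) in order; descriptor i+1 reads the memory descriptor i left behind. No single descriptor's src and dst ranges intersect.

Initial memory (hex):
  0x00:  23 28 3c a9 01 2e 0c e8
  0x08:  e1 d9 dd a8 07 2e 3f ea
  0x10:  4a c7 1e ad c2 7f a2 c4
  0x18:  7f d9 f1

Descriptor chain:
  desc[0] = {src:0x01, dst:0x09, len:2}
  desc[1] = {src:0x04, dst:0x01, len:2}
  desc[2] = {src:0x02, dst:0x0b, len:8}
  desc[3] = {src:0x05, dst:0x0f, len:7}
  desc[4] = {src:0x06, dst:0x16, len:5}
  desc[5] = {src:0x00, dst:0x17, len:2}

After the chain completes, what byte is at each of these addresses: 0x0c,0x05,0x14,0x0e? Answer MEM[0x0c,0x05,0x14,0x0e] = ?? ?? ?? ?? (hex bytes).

D0: mem[0x09..0x0a] <- [28 3c]
D1: mem[0x01..0x02] <- [01 2e]
D2: mem[0x0b..0x12] <- [2e a9 01 2e 0c e8 e1 28]
D3: mem[0x0f..0x15] <- [2e 0c e8 e1 28 3c 2e]
D4: mem[0x16..0x1a] <- [0c e8 e1 28 3c]
D5: mem[0x17..0x18] <- [23 01]
query mem[0x0c]=0xa9, mem[0x05]=0x2e, mem[0x14]=0x3c, mem[0x0e]=0x2e

MEM[0x0c,0x05,0x14,0x0e] = a9 2e 3c 2e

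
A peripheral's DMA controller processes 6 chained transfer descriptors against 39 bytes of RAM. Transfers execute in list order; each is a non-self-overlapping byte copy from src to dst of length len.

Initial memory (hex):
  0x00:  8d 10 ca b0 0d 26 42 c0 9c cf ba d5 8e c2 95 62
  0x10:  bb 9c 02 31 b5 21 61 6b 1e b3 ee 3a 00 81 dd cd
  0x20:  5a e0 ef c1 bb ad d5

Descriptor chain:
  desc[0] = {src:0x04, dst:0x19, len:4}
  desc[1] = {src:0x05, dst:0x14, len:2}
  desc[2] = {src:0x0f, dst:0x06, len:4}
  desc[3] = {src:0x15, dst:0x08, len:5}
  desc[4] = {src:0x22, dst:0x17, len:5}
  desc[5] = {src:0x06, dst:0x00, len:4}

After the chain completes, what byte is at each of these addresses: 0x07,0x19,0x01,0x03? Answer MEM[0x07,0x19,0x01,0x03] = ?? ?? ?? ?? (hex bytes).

MEM[0x07,0x19,0x01,0x03] = bb bb bb 61

D0: mem[0x19..0x1c] <- [0d 26 42 c0]
D1: mem[0x14..0x15] <- [26 42]
D2: mem[0x06..0x09] <- [62 bb 9c 02]
D3: mem[0x08..0x0c] <- [42 61 6b 1e 0d]
D4: mem[0x17..0x1b] <- [ef c1 bb ad d5]
D5: mem[0x00..0x03] <- [62 bb 42 61]
query mem[0x07]=0xbb, mem[0x19]=0xbb, mem[0x01]=0xbb, mem[0x03]=0x61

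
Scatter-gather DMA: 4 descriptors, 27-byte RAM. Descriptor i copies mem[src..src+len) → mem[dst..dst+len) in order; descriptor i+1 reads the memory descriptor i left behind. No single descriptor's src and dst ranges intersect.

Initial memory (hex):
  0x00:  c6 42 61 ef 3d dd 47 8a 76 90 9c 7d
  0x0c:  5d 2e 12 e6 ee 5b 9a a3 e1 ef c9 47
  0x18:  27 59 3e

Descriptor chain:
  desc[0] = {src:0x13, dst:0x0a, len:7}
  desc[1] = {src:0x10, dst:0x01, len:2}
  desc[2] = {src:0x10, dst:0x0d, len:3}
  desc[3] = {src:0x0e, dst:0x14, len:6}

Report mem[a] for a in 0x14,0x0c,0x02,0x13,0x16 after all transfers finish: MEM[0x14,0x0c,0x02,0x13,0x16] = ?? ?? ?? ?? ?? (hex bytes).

MEM[0x14,0x0c,0x02,0x13,0x16] = 5b ef 5b a3 59

  after D0: wrote 7B at 0x0a = a3e1efc9472759
  after D1: wrote 2B at 0x01 = 595b
  after D2: wrote 3B at 0x0d = 595b9a
  after D3: wrote 6B at 0x14 = 5b9a595b9aa3
query mem[0x14]=0x5b, mem[0x0c]=0xef, mem[0x02]=0x5b, mem[0x13]=0xa3, mem[0x16]=0x59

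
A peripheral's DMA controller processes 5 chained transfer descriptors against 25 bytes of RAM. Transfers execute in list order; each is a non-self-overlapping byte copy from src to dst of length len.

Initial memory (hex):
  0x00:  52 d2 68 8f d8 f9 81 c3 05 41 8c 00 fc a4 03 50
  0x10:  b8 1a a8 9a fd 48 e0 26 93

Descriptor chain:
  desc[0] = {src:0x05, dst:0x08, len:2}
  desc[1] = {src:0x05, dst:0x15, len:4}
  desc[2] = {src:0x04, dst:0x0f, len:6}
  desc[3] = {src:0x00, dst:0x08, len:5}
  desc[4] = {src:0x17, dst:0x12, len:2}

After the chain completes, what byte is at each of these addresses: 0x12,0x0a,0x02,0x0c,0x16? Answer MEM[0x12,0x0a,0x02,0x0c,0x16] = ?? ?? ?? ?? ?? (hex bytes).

  after D0: wrote 2B at 0x08 = f981
  after D1: wrote 4B at 0x15 = f981c3f9
  after D2: wrote 6B at 0x0f = d8f981c3f981
  after D3: wrote 5B at 0x08 = 52d2688fd8
  after D4: wrote 2B at 0x12 = c3f9
query mem[0x12]=0xc3, mem[0x0a]=0x68, mem[0x02]=0x68, mem[0x0c]=0xd8, mem[0x16]=0x81

MEM[0x12,0x0a,0x02,0x0c,0x16] = c3 68 68 d8 81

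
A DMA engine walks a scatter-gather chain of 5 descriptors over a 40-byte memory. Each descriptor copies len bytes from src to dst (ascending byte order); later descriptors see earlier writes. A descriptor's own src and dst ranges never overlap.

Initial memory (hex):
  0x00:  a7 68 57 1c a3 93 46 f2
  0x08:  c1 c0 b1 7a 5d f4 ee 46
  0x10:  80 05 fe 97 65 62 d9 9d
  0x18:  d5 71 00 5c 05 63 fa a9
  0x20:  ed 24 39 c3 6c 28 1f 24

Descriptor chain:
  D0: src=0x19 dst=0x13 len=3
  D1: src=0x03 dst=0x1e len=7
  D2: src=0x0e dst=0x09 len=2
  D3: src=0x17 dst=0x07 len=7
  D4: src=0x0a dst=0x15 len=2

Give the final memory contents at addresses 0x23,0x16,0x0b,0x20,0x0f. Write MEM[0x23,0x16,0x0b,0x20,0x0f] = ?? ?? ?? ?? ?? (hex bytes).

#0 dst[0x13+3] := {0x71,0x00,0x5c}
#1 dst[0x1e+7] := {0x1c,0xa3,0x93,0x46,0xf2,0xc1,0xc0}
#2 dst[0x09+2] := {0xee,0x46}
#3 dst[0x07+7] := {0x9d,0xd5,0x71,0x00,0x5c,0x05,0x63}
#4 dst[0x15+2] := {0x00,0x5c}
query mem[0x23]=0xc1, mem[0x16]=0x5c, mem[0x0b]=0x5c, mem[0x20]=0x93, mem[0x0f]=0x46

MEM[0x23,0x16,0x0b,0x20,0x0f] = c1 5c 5c 93 46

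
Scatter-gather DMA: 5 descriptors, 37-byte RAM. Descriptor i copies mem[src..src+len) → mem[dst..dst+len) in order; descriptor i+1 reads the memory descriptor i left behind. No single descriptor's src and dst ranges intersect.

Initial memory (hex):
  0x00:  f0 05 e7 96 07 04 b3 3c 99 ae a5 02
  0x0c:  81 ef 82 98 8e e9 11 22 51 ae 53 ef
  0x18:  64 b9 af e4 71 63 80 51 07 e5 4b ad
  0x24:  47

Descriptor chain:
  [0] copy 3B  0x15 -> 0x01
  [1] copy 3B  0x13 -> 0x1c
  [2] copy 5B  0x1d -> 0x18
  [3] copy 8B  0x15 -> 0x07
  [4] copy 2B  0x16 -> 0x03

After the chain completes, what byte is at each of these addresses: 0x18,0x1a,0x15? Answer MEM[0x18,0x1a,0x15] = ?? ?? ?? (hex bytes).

[0] 0x15->0x01 len=3 : ae 53 ef
[1] 0x13->0x1c len=3 : 22 51 ae
[2] 0x1d->0x18 len=5 : 51 ae 51 07 e5
[3] 0x15->0x07 len=8 : ae 53 ef 51 ae 51 07 e5
[4] 0x16->0x03 len=2 : 53 ef
query mem[0x18]=0x51, mem[0x1a]=0x51, mem[0x15]=0xae

MEM[0x18,0x1a,0x15] = 51 51 ae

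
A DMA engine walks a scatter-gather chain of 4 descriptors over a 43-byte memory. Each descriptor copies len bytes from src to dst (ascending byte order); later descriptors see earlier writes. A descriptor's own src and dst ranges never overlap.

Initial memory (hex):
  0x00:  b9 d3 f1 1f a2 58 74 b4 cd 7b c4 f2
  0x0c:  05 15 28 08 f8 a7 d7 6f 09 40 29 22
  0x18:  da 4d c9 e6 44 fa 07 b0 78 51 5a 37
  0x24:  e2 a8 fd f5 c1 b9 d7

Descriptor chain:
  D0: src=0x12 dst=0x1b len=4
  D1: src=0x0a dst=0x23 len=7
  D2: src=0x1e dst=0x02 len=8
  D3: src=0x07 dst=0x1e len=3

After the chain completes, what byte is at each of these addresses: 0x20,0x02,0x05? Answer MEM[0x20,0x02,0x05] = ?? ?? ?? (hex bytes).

MEM[0x20,0x02,0x05] = 05 40 51

#0 dst[0x1b+4] := {0xd7,0x6f,0x09,0x40}
#1 dst[0x23+7] := {0xc4,0xf2,0x05,0x15,0x28,0x08,0xf8}
#2 dst[0x02+8] := {0x40,0xb0,0x78,0x51,0x5a,0xc4,0xf2,0x05}
#3 dst[0x1e+3] := {0xc4,0xf2,0x05}
query mem[0x20]=0x05, mem[0x02]=0x40, mem[0x05]=0x51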